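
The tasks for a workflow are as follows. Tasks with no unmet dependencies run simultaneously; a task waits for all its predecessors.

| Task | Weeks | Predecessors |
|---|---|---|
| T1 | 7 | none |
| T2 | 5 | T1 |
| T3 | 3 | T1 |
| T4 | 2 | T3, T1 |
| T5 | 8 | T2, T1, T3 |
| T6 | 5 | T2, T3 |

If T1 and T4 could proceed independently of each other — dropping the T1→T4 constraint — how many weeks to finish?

20

Before: longest chain T1→T2→T5 = 7+5+8 = 20, finish 20.
Dropping T1→T4 doesn't change T4's earliest start (10); another predecessor still binds.
The longest chain is now T1→T2→T5 = 7+5+8 = 20, so the schedule takes 20 weeks.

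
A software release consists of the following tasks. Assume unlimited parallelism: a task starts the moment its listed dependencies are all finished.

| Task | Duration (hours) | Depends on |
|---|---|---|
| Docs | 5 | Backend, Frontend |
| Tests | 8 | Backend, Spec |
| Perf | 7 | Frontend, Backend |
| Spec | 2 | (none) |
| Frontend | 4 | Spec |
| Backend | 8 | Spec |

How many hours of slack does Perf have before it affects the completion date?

The longest chain is Spec→Backend→Tests = 2+8+8 = 18; overall finish 18 hours.
Perf finishes as early as 17 and must finish by 18.
Float = 18 − 17 = 1.

1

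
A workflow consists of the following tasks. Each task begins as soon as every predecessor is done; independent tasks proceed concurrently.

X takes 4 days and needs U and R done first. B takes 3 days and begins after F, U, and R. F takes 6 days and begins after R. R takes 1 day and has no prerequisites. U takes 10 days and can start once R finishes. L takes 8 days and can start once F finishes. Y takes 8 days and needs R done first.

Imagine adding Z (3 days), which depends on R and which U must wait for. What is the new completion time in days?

Originally the schedule takes 15 days.
With Z inserted, U now waits for max(R, Z).
New critical path: R→Z→U→X = 1+3+10+4 = 18 ⇒ 18 days.

18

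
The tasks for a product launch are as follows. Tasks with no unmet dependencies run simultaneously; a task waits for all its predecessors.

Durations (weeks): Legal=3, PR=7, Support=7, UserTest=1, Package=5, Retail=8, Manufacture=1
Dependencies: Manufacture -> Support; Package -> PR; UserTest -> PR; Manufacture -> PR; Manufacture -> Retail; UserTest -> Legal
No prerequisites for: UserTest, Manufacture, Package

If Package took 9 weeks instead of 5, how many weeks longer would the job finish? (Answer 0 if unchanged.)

4

Actual critical path: Package→PR = 5+7 = 12 ⇒ 12 weeks.
Package is on the critical path; changing it to 9 makes that path 16 weeks.
No other chain overtakes it, so the finish is 16 weeks.
Change in finish: 16 − 12 = +4 weeks.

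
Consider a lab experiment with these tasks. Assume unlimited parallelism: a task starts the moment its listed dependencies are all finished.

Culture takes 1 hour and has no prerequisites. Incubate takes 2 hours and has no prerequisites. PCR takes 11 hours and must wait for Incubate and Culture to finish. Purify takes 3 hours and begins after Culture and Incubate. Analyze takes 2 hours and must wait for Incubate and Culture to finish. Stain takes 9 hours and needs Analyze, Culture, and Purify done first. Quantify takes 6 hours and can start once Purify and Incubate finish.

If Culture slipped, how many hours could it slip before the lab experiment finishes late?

Incubate→Purify→Stain = 2+3+9 = 14 sets the makespan at 14 hours.
Culture finishes as early as 1 and must finish by 2.
So Culture can slip 2 − 1 = 1 hour.

1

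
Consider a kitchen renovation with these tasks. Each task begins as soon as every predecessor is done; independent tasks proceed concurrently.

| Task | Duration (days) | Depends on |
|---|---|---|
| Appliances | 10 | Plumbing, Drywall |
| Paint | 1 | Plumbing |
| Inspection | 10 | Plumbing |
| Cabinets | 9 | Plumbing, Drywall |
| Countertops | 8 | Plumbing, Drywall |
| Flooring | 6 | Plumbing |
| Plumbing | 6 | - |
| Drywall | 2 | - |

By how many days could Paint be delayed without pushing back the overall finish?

9

Plumbing→Inspection = 6+10 = 16 sets the makespan at 16 days.
The longest chain containing Paint totals 7 days.
So Paint can slip 16 − 7 = 9 days.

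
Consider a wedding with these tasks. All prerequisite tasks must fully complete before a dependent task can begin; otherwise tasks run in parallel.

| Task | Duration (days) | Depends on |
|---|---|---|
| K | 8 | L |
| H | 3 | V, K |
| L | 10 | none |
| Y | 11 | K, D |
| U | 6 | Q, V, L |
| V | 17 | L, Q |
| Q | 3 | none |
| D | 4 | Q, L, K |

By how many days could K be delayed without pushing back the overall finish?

The longest chain is L→K→D→Y = 10+8+4+11 = 33; overall finish 33 days.
K finishes as early as 18 and must finish by 18.
So K can slip 18 − 18 = 0 days.

0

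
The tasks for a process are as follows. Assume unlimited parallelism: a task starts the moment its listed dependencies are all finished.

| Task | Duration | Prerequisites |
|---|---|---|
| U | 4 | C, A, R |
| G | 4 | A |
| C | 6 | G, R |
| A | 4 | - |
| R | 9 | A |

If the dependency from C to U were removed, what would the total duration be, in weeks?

Before: longest chain A→R→C→U = 4+9+6+4 = 23, finish 23.
Without C→U, U's earliest start moves from 19 to 13.
After: A→R→C = 4+9+6 = 19 → 19 weeks.

19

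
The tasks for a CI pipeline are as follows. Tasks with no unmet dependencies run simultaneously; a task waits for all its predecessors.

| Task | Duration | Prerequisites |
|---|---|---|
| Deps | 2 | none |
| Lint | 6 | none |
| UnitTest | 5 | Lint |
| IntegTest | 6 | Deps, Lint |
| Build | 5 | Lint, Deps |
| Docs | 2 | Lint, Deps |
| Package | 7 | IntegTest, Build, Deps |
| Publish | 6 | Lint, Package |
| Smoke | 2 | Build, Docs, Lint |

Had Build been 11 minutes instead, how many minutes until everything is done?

30

Critical path before the change: Lint→IntegTest→Package→Publish = 6+6+7+6 = 25 giving 25 minutes.
Build is off the critical path — its longest chain is 24 minutes, giving 1 of slack.
New critical path: Lint→Build→Package→Publish = 6+11+7+6 = 30 ⇒ 30 minutes.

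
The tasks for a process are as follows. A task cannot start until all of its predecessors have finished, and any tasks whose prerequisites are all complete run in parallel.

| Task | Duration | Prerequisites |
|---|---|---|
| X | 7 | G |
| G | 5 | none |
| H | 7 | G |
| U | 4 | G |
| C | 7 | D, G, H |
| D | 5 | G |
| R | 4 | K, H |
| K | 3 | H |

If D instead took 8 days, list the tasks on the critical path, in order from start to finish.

G, D, C

As given, the longest chain is G→H→K→R = 5+7+3+4 = 19, so the finish is 19 days.
The longest path through D is only 17 days, so D has float 2.
New critical path: G→D→C = 5+8+7 = 20 ⇒ 20 days.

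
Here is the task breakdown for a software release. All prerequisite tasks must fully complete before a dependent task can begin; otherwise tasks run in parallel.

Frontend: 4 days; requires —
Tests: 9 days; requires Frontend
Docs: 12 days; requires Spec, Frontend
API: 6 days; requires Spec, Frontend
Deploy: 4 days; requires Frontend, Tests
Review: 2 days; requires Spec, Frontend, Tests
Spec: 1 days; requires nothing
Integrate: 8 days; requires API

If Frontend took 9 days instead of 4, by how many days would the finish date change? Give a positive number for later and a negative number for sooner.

The binding path is Frontend→API→Integrate = 4+6+8 = 18; finish at 18 days.
Since Frontend is critical, the +5 change carries straight to that chain (now 23 days).
No other chain overtakes it, so the finish is 23 days.
Change in finish: 23 − 18 = +5 days.

5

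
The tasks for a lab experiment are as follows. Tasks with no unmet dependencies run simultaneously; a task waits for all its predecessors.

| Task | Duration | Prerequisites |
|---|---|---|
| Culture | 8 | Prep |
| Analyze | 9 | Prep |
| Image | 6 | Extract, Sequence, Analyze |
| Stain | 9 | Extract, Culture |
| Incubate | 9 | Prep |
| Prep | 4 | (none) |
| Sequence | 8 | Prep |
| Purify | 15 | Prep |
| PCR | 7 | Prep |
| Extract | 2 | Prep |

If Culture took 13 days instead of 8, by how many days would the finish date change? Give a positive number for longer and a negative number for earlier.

Baseline: Prep→Culture→Stain = 4+8+9 = 21 → 21 days.
Since Culture is critical, the +5 change carries straight to that chain (now 26 days).
No other chain overtakes it, so the finish is 26 days.
Change in finish: 26 − 21 = +5 days.

5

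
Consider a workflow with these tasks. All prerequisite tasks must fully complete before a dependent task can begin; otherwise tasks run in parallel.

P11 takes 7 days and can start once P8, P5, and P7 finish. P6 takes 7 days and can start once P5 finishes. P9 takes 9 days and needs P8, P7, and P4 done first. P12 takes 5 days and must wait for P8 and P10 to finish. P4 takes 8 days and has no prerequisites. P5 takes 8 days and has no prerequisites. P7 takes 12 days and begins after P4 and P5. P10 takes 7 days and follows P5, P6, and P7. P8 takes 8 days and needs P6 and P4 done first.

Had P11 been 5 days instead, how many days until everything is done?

32

As given, the longest chain is P4→P7→P10→P12 = 8+12+7+5 = 32, so the finish is 32 days.
The longest path through P11 is only 30 days, so P11 has float 2.
The critical path is still P4→P7→P10→P12; finish is now 32 days.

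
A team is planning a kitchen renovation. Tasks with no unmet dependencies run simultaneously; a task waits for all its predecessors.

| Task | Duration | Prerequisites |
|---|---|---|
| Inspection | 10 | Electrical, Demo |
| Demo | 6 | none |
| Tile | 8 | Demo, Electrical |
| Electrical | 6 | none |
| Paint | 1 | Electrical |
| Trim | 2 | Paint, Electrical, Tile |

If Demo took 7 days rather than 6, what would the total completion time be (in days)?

Actual critical path: Demo→Tile→Trim = 6+8+2 = 16 ⇒ 16 days.
Demo is on the critical path; changing it to 7 makes that path 17 days.
That remains the longest chain; total 17 days.

17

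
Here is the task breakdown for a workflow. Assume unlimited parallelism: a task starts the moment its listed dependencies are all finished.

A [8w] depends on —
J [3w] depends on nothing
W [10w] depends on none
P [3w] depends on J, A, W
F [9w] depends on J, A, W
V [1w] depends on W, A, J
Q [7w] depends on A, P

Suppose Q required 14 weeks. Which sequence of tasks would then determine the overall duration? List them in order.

Critical path before the change: W→P→Q = 10+3+7 = 20 giving 20 weeks.
Since Q is critical, the +7 change carries straight to that chain (now 27 weeks).
The critical path is still W→P→Q; finish is now 27 weeks.

W, P, Q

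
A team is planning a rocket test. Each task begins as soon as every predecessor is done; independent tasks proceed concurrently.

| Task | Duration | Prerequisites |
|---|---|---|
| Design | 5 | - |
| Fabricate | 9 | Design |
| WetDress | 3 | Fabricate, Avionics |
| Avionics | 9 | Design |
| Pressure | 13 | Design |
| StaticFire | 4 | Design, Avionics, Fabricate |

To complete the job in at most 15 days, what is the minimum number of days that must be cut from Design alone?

3

Current finish: 18 days; target: 15.
Design is on every critical path, so each day cut from Design cuts the finish by one (this holds down to a finish of 14).
Need 18 − 15 = 3 days off Design → Design becomes 2 days, finish becomes 15.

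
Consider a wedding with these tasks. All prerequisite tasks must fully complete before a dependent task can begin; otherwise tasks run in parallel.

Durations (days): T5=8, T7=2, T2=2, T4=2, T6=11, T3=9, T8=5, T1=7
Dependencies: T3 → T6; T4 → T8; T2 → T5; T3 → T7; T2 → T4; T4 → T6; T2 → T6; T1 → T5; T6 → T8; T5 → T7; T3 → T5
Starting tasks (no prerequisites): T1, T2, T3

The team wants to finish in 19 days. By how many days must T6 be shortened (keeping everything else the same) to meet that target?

6

Current finish: 25 days; target: 19.
T6 is on every critical path, so each day cut from T6 cuts the finish by one (this holds down to a finish of 19).
Need 25 − 19 = 6 days off T6 → T6 becomes 5 days, finish becomes 19.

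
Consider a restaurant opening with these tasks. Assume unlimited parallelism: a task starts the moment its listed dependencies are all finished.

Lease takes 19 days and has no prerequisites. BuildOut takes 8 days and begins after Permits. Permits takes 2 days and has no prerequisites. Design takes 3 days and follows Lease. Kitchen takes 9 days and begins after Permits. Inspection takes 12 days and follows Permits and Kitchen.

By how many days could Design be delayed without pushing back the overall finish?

Critical path: Permits→Kitchen→Inspection = 2+9+12 = 23, so the finish is 23 days.
The longest chain containing Design totals 22 days.
So Design can slip 23 − 22 = 1 day.

1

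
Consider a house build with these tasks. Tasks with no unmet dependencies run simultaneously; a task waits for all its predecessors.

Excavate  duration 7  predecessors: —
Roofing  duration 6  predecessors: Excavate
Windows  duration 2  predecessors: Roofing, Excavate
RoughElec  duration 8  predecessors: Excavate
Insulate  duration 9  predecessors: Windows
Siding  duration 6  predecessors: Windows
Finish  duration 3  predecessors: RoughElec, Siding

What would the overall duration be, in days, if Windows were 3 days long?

25

The binding path is Excavate→Roofing→Windows→Insulate = 7+6+2+9 = 24; finish at 24 days.
Since Windows is critical, the +1 change carries straight to that chain (now 25 days).
No other chain overtakes it, so the finish is 25 days.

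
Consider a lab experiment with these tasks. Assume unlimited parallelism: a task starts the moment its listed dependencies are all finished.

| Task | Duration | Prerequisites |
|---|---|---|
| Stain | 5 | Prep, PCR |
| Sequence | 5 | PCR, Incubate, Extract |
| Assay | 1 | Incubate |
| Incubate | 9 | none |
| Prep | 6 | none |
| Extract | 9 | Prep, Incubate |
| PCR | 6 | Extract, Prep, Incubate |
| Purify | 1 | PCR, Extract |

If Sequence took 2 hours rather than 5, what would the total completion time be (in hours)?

As given, the longest chain is Incubate→Extract→PCR→Sequence = 9+9+6+5 = 29, so the finish is 29 hours.
Sequence lies on that path, so at 2 hours the path becomes 26 hours.
Now Incubate→Extract→PCR→Stain = 9+9+6+5 = 29 is longest, so the finish becomes 29 hours.

29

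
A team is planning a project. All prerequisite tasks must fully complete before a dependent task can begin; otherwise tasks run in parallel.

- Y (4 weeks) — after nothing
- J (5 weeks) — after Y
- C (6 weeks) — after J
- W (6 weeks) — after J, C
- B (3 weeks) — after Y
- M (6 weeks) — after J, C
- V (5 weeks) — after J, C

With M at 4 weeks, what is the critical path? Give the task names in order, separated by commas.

Y, J, C, W

Critical path before the change: Y→J→C→M = 4+5+6+6 = 21 giving 21 weeks.
Since M is critical, the -2 change carries straight to that chain (now 19 weeks).
New critical path: Y→J→C→W = 4+5+6+6 = 21 ⇒ 21 weeks.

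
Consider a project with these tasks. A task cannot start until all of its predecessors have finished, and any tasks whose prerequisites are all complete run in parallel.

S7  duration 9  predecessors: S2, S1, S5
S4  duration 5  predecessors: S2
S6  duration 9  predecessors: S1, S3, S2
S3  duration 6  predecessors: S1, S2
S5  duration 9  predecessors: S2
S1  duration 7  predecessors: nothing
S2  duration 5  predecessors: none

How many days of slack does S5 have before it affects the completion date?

Critical path: S2→S5→S7 = 5+9+9 = 23, so the finish is 23 days.
S5 finishes as early as 14 and must finish by 14.
Slack of S5 = 5 − 5 = 0 days.

0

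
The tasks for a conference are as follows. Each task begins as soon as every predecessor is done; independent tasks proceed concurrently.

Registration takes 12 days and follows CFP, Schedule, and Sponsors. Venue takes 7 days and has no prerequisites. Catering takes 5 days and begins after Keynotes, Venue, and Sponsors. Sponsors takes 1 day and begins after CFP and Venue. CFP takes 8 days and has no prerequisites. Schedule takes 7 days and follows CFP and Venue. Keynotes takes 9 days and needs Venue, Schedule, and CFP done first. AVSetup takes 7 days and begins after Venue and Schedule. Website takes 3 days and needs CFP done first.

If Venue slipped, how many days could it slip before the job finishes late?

1

The longest chain is CFP→Schedule→Keynotes→Catering = 8+7+9+5 = 29; overall finish 29 days.
Longest path through Venue: 28 days (earliest finish 7, latest finish 8).
Float = 29 − 28 = 1.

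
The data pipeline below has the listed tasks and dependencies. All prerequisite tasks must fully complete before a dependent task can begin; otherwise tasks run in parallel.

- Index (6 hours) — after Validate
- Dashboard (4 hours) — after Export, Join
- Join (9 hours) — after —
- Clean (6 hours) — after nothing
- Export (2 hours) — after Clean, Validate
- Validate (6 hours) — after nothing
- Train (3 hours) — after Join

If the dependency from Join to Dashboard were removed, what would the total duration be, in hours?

With the dependency in place, Join→Dashboard = 9+4 = 13 sets the finish at 13 hours.
Without Join→Dashboard, Dashboard's earliest start moves from 9 to 8.
After: Clean→Export→Dashboard = 6+2+4 = 12 → 12 hours.

12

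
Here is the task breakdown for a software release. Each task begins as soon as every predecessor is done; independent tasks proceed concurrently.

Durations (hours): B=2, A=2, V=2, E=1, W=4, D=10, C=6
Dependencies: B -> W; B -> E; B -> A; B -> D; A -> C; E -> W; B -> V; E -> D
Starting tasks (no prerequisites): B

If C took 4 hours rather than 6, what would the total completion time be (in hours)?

13

The binding path is B→E→D = 2+1+10 = 13; finish at 13 hours.
C has 3 hours of float (longest path through it is 10).
The critical path is still B→E→D; finish is now 13 hours.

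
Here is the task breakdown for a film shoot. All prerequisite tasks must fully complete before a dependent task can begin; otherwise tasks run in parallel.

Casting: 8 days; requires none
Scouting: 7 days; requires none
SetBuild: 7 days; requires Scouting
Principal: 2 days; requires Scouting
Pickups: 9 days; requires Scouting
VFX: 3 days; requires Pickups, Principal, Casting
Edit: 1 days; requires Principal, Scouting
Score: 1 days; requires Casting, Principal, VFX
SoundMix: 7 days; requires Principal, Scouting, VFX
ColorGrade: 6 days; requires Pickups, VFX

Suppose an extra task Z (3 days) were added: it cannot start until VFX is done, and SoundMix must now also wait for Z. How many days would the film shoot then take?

Originally the film shoot takes 26 days.
With Z inserted, SoundMix now waits for max(Principal, Scouting, VFX, Z).
New critical path: Scouting→Pickups→VFX→Z→SoundMix = 7+9+3+3+7 = 29 ⇒ 29 days.

29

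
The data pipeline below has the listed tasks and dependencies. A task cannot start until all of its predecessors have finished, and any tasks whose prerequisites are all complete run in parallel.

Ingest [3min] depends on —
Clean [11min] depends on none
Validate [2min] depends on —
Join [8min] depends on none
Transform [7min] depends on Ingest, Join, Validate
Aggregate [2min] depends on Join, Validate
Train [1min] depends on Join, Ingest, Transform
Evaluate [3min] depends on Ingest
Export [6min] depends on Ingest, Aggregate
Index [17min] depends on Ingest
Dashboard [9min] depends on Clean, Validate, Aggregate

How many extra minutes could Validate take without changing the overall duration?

7

Ingest→Index = 3+17 = 20 sets the makespan at 20 minutes.
Validate finishes as early as 2 and must finish by 9.
Slack of Validate = 7 − 0 = 7 minutes.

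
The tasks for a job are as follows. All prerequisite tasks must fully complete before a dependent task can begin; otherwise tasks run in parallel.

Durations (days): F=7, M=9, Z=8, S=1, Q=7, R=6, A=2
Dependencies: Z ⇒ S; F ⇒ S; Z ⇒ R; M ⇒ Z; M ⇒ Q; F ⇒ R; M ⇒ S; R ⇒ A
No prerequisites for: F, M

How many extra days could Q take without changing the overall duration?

Critical path: M→Z→R→A = 9+8+6+2 = 25, so the finish is 25 days.
The longest chain containing Q totals 16 days.
Slack of Q = 18 − 9 = 9 days.

9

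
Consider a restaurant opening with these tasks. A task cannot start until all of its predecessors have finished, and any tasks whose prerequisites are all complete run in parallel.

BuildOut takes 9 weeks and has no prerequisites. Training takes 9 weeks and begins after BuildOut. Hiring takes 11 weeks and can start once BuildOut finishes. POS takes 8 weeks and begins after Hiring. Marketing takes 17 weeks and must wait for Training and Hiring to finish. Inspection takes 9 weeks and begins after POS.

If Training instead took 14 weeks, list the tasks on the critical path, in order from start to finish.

Actual critical path: BuildOut→Hiring→POS→Inspection = 9+11+8+9 = 37 ⇒ 37 weeks.
Training has 2 weeks of float (longest path through it is 35).
Now BuildOut→Training→Marketing = 9+14+17 = 40 is longest, so the finish becomes 40 weeks.

BuildOut, Training, Marketing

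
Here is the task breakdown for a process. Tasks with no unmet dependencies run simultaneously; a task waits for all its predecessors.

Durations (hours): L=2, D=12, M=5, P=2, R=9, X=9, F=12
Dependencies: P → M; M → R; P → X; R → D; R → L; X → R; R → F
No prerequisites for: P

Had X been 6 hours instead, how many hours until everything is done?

29

The binding path is P→X→R→F = 2+9+9+12 = 32; finish at 32 hours.
Since X is critical, the -3 change carries straight to that chain (now 29 hours).
No other chain overtakes it, so the finish is 29 hours.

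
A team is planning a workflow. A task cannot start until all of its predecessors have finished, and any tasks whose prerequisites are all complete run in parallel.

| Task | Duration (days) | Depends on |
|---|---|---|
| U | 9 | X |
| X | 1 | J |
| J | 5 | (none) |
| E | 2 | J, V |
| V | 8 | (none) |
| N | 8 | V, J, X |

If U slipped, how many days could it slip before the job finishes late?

V→N = 8+8 = 16 sets the makespan at 16 days.
U finishes as early as 15 and must finish by 16.
Float = 16 − 15 = 1.

1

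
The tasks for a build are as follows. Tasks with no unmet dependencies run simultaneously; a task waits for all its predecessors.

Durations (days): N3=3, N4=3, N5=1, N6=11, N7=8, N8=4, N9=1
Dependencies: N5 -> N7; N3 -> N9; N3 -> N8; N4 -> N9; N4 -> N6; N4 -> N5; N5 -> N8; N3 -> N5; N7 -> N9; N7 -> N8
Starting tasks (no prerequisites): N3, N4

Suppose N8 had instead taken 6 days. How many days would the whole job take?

Critical path before the change: N3→N5→N7→N8 = 3+1+8+4 = 16 giving 16 days.
N8 is on the critical path; changing it to 6 makes that path 18 days.
The critical path is still N3→N5→N7→N8; finish is now 18 days.

18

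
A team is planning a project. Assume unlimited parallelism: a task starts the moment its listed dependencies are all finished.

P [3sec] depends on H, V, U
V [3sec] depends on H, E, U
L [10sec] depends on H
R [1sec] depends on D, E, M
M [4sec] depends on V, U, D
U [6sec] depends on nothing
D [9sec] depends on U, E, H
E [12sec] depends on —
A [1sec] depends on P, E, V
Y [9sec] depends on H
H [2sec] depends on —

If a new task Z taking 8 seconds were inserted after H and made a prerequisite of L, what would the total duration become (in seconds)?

26

Originally the project takes 26 seconds.
With Z inserted, L now waits for max(H, Z).
New critical path: E→D→M→R = 12+9+4+1 = 26 ⇒ 26 seconds.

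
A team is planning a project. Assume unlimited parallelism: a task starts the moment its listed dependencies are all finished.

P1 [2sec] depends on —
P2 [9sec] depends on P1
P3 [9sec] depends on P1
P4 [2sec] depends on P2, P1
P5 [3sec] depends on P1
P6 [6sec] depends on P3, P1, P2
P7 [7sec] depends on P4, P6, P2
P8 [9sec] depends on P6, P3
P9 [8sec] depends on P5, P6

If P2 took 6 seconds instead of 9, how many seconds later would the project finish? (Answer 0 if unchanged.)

The binding path is P1→P2→P6→P8 = 2+9+6+9 = 26; finish at 26 seconds.
Since P2 is critical, the -3 change carries straight to that chain (now 23 seconds).
New critical path: P1→P3→P6→P8 = 2+9+6+9 = 26 ⇒ 26 seconds.
Change in finish: 26 − 26 = +0 seconds.

0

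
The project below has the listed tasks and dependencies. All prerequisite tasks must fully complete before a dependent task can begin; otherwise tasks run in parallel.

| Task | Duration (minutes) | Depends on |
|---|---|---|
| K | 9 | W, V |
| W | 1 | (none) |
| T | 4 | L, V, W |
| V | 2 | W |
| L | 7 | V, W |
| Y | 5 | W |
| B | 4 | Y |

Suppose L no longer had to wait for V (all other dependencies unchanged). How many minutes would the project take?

Before: longest chain W→V→L→T = 1+2+7+4 = 14, finish 14.
Without V→L, L's earliest start moves from 3 to 1.
The longest chain is now W→V→K = 1+2+9 = 12, so the project takes 12 minutes.

12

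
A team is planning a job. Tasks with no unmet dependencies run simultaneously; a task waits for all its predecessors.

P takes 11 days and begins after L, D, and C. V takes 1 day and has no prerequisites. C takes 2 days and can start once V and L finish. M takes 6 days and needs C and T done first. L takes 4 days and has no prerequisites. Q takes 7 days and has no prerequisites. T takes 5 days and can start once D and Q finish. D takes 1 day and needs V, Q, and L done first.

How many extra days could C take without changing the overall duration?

Q→D→P = 7+1+11 = 19 sets the makespan at 19 days.
Longest path through C: 17 days (earliest finish 6, latest finish 8).
Slack of C = 6 − 4 = 2 days.

2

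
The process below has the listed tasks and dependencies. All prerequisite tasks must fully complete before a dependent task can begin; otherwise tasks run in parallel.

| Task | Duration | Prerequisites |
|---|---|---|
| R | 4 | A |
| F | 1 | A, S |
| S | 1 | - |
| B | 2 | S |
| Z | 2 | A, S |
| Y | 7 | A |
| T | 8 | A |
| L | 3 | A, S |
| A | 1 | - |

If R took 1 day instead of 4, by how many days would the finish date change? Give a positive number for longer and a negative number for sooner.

0

Baseline: A→T = 1+8 = 9 → 9 days.
The longest path through R is only 5 days, so R has float 4.
The critical path is still A→T; finish is now 9 days.
Change in finish: 9 − 9 = +0 days.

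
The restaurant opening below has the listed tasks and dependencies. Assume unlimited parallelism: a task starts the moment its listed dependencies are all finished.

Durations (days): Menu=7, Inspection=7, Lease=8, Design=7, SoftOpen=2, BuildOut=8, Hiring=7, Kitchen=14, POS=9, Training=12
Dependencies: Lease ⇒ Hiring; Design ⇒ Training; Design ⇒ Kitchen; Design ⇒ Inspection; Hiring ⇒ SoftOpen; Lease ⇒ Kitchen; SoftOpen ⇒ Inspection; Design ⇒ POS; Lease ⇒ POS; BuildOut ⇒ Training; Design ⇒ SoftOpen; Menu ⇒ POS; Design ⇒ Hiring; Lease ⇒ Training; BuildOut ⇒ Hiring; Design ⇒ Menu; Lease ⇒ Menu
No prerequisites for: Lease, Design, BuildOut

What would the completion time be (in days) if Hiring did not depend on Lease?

Before: longest chain Lease→Hiring→SoftOpen→Inspection = 8+7+2+7 = 24, finish 24.
Dropping Lease→Hiring doesn't change Hiring's earliest start (8); another predecessor still binds.
After: Lease→Menu→POS = 8+7+9 = 24 → 24 days.

24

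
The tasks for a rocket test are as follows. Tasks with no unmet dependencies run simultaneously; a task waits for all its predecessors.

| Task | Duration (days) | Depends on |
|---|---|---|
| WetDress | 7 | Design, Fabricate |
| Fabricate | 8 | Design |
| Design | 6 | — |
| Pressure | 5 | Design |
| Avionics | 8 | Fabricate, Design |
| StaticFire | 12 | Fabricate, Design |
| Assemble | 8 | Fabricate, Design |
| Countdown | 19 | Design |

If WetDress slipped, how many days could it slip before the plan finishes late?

Critical path: Design→Fabricate→StaticFire = 6+8+12 = 26, so the finish is 26 days.
Longest path through WetDress: 21 days (earliest finish 21, latest finish 26).
So WetDress can slip 26 − 21 = 5 days.

5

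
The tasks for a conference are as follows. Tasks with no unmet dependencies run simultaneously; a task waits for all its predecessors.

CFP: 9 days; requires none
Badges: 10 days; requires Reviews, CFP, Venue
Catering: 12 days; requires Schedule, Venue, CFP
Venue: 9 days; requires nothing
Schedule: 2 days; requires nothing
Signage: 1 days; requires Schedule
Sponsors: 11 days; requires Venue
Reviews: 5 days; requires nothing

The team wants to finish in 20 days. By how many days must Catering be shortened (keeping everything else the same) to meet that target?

Current finish: 21 days; target: 20.
Catering is on every critical path, so each day cut from Catering cuts the finish by one (this holds down to a finish of 20).
Need 21 − 20 = 1 day off Catering → Catering becomes 11 days, finish becomes 20.

1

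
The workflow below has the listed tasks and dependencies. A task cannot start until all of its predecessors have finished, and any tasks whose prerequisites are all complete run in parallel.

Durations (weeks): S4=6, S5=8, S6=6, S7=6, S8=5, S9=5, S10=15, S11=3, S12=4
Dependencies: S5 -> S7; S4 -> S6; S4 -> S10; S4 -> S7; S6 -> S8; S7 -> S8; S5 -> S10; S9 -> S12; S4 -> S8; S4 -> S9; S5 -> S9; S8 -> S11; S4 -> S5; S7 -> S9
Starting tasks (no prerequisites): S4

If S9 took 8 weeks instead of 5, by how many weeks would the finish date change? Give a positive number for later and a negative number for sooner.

3

The binding path is S4→S5→S7→S9→S12 = 6+8+6+5+4 = 29; finish at 29 weeks.
S9 is on the critical path; changing it to 8 makes that path 32 weeks.
No other chain overtakes it, so the finish is 32 weeks.
Change in finish: 32 − 29 = +3 weeks.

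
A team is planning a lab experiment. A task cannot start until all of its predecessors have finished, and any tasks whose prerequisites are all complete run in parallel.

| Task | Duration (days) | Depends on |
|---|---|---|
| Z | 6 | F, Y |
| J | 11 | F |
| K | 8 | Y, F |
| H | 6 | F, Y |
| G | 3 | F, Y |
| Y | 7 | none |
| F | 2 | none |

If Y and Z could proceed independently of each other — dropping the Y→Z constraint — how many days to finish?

With the dependency in place, Y→K = 7+8 = 15 sets the finish at 15 days.
Without Y→Z, Z's earliest start moves from 7 to 2.
After: Y→K = 7+8 = 15 → 15 days.

15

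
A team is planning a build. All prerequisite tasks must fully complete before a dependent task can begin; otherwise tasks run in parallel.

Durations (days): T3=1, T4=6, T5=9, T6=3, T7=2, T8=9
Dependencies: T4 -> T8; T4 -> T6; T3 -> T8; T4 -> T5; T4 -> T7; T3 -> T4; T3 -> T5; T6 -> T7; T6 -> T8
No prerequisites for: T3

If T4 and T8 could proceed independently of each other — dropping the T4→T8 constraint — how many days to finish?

With the dependency in place, T3→T4→T6→T8 = 1+6+3+9 = 19 sets the finish at 19 days.
Dropping T4→T8 doesn't change T8's earliest start (10); another predecessor still binds.
The longest chain is now T3→T4→T6→T8 = 1+6+3+9 = 19, so the schedule takes 19 days.

19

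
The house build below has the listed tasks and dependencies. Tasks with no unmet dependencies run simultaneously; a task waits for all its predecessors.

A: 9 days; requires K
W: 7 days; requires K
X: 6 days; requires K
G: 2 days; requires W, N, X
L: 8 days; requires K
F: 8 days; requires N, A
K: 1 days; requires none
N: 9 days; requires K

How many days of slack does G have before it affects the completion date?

The longest chain is K→N→F = 1+9+8 = 18; overall finish 18 days.
Longest path through G: 12 days (earliest finish 12, latest finish 18).
Float = 18 − 12 = 6.

6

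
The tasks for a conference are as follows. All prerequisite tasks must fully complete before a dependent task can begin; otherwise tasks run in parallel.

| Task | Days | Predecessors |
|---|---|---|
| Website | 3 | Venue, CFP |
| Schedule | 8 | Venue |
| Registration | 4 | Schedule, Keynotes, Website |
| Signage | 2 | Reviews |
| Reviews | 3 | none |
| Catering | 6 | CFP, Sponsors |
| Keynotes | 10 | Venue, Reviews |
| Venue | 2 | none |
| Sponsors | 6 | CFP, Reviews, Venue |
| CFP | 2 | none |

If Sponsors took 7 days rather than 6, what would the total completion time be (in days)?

17

As given, the longest chain is Reviews→Keynotes→Registration = 3+10+4 = 17, so the finish is 17 days.
Sponsors has 2 days of float (longest path through it is 15).
No other chain overtakes it, so the finish is 17 days.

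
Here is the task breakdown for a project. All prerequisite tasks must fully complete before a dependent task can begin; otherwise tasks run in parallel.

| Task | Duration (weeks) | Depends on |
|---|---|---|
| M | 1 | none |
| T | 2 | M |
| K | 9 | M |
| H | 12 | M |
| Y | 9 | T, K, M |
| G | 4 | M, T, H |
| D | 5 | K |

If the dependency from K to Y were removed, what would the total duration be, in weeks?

17

Original critical path: M→K→Y = 1+9+9 = 19 ⇒ 19 weeks.
Without K→Y, Y's earliest start moves from 10 to 3.
The longest chain is now M→H→G = 1+12+4 = 17, so the job takes 17 weeks.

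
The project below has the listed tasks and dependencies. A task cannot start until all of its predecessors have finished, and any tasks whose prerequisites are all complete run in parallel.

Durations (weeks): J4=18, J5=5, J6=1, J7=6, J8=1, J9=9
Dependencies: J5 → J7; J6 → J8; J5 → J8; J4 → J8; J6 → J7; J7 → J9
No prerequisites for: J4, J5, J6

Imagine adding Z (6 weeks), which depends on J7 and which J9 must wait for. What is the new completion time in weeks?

Originally the schedule takes 20 weeks.
With Z inserted, J9 now waits for max(J7, Z).
New critical path: J5→J7→Z→J9 = 5+6+6+9 = 26 ⇒ 26 weeks.

26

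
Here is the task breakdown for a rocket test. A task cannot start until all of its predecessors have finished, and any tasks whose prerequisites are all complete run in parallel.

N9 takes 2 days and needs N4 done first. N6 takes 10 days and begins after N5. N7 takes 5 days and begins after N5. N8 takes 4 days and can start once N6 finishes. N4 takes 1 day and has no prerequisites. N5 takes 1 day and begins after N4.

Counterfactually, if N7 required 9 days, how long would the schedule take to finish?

Baseline: N4→N5→N6→N8 = 1+1+10+4 = 16 → 16 days.
N7 is off the critical path — its longest chain is 7 days, giving 9 of slack.
No other chain overtakes it, so the finish is 16 days.

16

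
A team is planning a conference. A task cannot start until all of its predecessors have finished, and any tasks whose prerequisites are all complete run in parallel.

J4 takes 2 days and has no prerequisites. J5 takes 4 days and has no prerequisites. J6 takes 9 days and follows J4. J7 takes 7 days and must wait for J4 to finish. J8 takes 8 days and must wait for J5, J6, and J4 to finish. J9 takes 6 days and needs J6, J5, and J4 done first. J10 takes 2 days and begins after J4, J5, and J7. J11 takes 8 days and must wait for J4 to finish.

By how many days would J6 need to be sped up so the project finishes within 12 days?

Current finish: 19 days; target: 12.
J6 is on every critical path, so each day cut from J6 cuts the finish by one (this holds down to a finish of 12).
Need 19 − 12 = 7 days off J6 → J6 becomes 2 days, finish becomes 12.

7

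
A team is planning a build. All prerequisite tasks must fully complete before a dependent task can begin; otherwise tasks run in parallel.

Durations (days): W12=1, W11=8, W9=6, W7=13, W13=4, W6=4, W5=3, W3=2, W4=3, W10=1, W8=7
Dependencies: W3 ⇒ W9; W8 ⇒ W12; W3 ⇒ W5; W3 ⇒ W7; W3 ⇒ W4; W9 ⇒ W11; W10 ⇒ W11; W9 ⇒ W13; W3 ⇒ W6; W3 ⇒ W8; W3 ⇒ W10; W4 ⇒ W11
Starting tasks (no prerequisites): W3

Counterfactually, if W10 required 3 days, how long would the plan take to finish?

Actual critical path: W3→W9→W11 = 2+6+8 = 16 ⇒ 16 days.
W10 is off the critical path — its longest chain is 11 days, giving 5 of slack.
That remains the longest chain; total 16 days.

16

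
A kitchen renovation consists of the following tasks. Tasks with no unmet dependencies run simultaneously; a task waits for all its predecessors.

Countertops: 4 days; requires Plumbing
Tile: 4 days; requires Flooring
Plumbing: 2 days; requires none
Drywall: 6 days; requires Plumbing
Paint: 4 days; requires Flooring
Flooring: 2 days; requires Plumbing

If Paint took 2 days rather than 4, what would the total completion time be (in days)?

8

Actual critical path: Plumbing→Flooring→Paint = 2+2+4 = 8 ⇒ 8 days.
Since Paint is critical, the -2 change carries straight to that chain (now 6 days).
New critical path: Plumbing→Drywall = 2+6 = 8 ⇒ 8 days.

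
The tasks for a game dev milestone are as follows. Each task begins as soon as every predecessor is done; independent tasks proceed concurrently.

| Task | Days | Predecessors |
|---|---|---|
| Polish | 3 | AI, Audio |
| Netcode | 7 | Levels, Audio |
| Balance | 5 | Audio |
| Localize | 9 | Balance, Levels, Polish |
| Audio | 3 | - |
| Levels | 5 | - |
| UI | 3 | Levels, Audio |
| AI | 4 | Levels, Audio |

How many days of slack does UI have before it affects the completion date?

The longest chain is Levels→AI→Polish→Localize = 5+4+3+9 = 21; overall finish 21 days.
The longest chain containing UI totals 8 days.
Slack of UI = 18 − 5 = 13 days.

13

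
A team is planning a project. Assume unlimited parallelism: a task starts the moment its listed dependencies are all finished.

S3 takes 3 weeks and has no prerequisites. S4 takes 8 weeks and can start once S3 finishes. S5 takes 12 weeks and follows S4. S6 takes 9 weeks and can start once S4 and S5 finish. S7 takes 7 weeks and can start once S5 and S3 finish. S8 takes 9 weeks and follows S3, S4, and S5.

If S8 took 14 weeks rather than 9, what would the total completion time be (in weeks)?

37

As given, the longest chain is S3→S4→S5→S8 = 3+8+12+9 = 32, so the finish is 32 weeks.
S8 lies on that path, so at 14 weeks the path becomes 37 weeks.
That remains the longest chain; total 37 weeks.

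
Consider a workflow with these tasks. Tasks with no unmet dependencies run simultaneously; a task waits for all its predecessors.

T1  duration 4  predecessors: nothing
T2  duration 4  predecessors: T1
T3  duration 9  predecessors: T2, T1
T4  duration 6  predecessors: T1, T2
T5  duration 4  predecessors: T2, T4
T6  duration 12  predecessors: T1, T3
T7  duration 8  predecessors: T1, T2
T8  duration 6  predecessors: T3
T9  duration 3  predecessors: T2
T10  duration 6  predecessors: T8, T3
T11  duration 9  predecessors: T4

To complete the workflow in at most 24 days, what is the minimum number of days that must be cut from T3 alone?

Current finish: 29 days; target: 24.
T3 is on every critical path, so each day cut from T3 cuts the finish by one (this holds down to a finish of 23).
Need 29 − 24 = 5 days off T3 → T3 becomes 4 days, finish becomes 24.

5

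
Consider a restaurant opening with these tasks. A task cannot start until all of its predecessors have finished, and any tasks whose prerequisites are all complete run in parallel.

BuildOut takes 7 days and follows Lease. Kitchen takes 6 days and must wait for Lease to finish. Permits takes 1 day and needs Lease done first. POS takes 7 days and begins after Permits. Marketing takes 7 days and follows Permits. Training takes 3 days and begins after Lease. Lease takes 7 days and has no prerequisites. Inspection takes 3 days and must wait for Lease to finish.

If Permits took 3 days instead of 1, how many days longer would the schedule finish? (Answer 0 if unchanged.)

2

Actual critical path: Lease→Permits→POS = 7+1+7 = 15 ⇒ 15 days.
Permits is on the critical path; changing it to 3 makes that path 17 days.
That remains the longest chain; total 17 days.
Change in finish: 17 − 15 = +2 days.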